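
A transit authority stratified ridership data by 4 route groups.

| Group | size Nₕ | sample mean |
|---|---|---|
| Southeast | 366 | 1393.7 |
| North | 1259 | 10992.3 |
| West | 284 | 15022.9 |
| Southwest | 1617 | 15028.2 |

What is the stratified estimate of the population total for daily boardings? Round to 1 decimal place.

42916502.9

Estimate total by summing Nₕ·x̄ₕ over strata.
366·1393.7 + 1259·10992.3 + 284·15022.9 + 1617·15028.2 = 510094.2 + 13839305.7 + 4266503.6 + 24300599.4 = 42916502.9.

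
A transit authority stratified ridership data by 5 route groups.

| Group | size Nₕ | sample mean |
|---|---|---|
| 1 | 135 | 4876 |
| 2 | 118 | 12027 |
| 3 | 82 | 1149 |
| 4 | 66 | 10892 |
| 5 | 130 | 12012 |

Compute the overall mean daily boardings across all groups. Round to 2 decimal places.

x̄_st = (Σ Nₕx̄ₕ) / (Σ Nₕ) = (135·4876 + 118·12027 + 82·1149 + 66·10892 + 130·12012) / 531
= 4452096 / 531 = 8384.3616... → 8384.36.

8384.36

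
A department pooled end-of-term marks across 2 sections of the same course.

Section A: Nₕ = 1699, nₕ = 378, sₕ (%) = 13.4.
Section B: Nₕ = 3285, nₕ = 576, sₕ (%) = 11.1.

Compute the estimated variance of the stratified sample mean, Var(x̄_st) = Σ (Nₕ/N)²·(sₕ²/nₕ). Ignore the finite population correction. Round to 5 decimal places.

N = 4984. Term for each stratum: Wₕ²sₕ²/nₕ.
Var(x̄_st) = 0.05520120 + 0.09292619 = 0.14812739 → 0.14813.

0.14813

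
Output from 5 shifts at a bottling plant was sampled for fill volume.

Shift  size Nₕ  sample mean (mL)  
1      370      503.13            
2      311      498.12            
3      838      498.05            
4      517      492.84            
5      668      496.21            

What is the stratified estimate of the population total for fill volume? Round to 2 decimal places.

1344705.88

1: 370·503.13 = 186158.1
2: 311·498.12 = 154915.32
3: 838·498.05 = 417365.9
4: 517·492.84 = 254798.28
5: 668·496.21 = 331468.28
τ̂ = Σ Nₕx̄ₕ = 1344705.88.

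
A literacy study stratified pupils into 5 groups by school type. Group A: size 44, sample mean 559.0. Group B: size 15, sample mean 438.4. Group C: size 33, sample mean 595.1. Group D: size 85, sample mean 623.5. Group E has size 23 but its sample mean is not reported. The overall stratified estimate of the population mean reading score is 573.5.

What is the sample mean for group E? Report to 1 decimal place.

Σ Nₕx̄ₕ = N·μ, so 23·x̄_E = 200·573.5 − (44·559.0 + 15·438.4 + 33·595.1 + 85·623.5).
= 114700 − 103807.8 = 10892.2.
x̄_E = 10892.2 / 23 = 473.574... → 473.6.

473.6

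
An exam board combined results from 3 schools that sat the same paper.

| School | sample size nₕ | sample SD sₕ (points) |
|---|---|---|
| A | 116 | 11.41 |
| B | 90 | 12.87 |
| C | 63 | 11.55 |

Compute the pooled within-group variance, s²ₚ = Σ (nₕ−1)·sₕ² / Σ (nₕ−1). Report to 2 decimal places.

142.80

A: (116−1)·11.41² = 115·130.1881 = 14971.6315
B: (90−1)·12.87² = 89·165.6369 = 14741.6841
C: (63−1)·11.55² = 62·133.4025 = 8270.955
Numerator = 37984.2706; denominator = Σ(nₕ−1) = 266.
s²ₚ = 37984.2706/266 = 142.7980... → 142.80.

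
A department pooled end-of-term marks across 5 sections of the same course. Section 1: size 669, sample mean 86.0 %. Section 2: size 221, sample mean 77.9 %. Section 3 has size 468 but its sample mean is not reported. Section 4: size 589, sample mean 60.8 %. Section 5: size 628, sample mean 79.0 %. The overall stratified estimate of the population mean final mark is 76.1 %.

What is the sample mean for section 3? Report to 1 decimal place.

N = 669 + 221 + 468 + 589 + 628 = 2575.
Overall total = μ·N = 76.1·2575 = 195957.5.
Subtract the known strata: 669·86.0 + 221·77.9 + 589·60.8 + 628·79.0 = 160173.1.
Remaining total for section 3: 195957.5 − 160173.1 = 35784.4.
Divide by its size: 35784.4 / 468 = 76.462... → 76.5.

76.5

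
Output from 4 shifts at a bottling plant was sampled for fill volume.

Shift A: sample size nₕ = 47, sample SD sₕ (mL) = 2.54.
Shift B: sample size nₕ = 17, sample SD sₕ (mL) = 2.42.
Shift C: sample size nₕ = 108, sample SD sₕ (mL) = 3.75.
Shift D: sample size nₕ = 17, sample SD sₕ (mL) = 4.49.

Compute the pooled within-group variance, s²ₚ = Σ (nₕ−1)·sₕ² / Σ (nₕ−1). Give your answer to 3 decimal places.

Degrees of freedom: 46 + 16 + 107 + 16 = 185.
Σ(nₕ−1)sₕ² = 46·6.4516 + 16·5.8564 + 107·14.0625 + 16·20.1601 = 2217.7251.
s²ₚ = 2217.7251 / 185 = 11.98770... → 11.988.

11.988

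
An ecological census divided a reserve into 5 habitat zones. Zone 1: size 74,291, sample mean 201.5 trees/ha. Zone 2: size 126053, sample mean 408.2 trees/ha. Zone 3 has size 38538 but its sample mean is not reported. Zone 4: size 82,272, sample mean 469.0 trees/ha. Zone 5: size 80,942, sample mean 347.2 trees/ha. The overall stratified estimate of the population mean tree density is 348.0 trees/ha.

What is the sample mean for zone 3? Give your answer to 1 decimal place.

176.9

N = 74291 + 126053 + 38538 + 82272 + 80942 = 402096.
Overall total = μ·N = 348.0·402096 = 139929408.
Subtract the known strata: 74291·201.5 + 126053·408.2 + 82272·469.0 + 80942·347.2 = 133113101.5.
Remaining total for zone 3: 139929408 − 133113101.5 = 6816306.5.
Divide by its size: 6816306.5 / 38538 = 176.872... → 176.9.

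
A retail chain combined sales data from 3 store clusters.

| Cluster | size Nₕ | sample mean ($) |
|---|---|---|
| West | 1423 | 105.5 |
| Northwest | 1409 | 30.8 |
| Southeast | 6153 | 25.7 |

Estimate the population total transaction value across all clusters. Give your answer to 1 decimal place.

351655.8

Population total = Σ Nₕ·x̄ₕ (each stratum's size times its mean).
1423·105.5 + 1409·30.8 + 6153·25.7 = 150126.5 + 43397.2 + 158132.1 = 351655.8.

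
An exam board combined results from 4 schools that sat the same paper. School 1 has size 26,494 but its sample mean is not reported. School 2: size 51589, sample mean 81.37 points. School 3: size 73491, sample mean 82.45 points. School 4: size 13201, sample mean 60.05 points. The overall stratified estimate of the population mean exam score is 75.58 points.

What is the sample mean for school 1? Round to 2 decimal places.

N = 26494 + 51589 + 73491 + 13201 = 164775.
Overall total = μ·N = 75.58·164775 = 12453694.5.
Subtract the known strata: 51589·81.37 + 73491·82.45 + 13201·60.05 = 11049849.93.
Remaining total for school 1: 12453694.5 − 11049849.93 = 1403844.57.
Divide by its size: 1403844.57 / 26494 = 52.9873... → 52.99.

52.99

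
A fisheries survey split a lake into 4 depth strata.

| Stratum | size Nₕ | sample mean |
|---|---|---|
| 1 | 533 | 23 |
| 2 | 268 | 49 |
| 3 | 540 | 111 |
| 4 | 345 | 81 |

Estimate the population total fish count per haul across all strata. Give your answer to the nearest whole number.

Estimate total by summing Nₕ·x̄ₕ over strata.
533·23 + 268·49 + 540·111 + 345·81 = 12259 + 13132 + 59940 + 27945 = 113276.

113276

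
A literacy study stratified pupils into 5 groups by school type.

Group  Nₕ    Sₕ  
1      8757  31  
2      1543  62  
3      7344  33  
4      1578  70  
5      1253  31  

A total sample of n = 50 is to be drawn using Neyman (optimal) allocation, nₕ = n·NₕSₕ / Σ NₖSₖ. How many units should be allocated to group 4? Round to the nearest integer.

7

1: NₕSₕ = 8757·31 = 271467
2: NₕSₕ = 1543·62 = 95666
3: NₕSₕ = 7344·33 = 242352
4: NₕSₕ = 1578·70 = 110460
5: NₕSₕ = 1253·31 = 38843
Σ NₕSₕ = 758788.
n_4 = 50·110460/758788 = 7.279... → 7.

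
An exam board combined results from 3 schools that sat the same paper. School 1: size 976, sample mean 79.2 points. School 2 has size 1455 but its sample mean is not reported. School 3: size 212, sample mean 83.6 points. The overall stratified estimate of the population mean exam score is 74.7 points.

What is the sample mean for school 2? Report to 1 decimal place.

N = 976 + 1455 + 212 = 2643.
Overall total = μ·N = 74.7·2643 = 197432.1.
Subtract the known strata: 976·79.2 + 212·83.6 = 95022.4.
Remaining total for school 2: 197432.1 − 95022.4 = 102409.7.
Divide by its size: 102409.7 / 1455 = 70.385... → 70.4.

70.4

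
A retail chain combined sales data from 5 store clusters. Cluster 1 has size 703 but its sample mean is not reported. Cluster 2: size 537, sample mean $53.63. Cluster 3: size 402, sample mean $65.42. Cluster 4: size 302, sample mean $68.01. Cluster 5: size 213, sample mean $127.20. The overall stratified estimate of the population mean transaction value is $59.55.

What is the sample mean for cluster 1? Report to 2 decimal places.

Σ Nₕx̄ₕ = N·μ, so 703·x̄_1 = 2157·59.55 − (537·53.63 + 402·65.42 + 302·68.01 + 213·127.20).
= 128449.35 − 102730.77 = 25718.58.
x̄_1 = 25718.58 / 703 = 36.5840... → 36.58.

36.58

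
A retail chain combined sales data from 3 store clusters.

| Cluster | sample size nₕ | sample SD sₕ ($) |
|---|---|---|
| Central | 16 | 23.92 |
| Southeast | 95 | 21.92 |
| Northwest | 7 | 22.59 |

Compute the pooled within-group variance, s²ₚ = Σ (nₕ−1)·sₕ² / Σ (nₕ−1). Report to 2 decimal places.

494.00

Degrees of freedom: 15 + 94 + 6 = 115.
Σ(nₕ−1)sₕ² = 15·572.1664 + 94·480.4864 + 6·510.3081 = 56810.0662.
s²ₚ = 56810.0662 / 115 = 494.0006... → 494.00.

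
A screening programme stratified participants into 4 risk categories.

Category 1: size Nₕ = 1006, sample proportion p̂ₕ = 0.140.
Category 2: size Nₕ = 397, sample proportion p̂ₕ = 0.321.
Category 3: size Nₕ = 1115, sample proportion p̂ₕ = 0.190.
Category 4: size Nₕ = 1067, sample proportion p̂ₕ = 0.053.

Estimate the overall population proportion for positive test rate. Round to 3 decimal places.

0.150

N = 1006 + 397 + 1115 + 1067 = 3585.
Overall proportion = Σ (Nₕ/N)·p̂ₕ.
Σ Nₕp̂ₕ = 140.84 + 127.437 + 211.85 + 56.551 = 536.678.
536.678 / 3585 = 0.14970... → 0.150.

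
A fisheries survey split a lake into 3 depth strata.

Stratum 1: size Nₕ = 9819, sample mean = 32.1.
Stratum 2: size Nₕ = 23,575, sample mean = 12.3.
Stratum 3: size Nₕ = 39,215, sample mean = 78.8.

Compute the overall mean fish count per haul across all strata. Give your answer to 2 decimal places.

50.89

x̄_st = (Σ Nₕx̄ₕ) / (Σ Nₕ) = (9819·32.1 + 23575·12.3 + 39215·78.8) / 72609
= 3695304.4 / 72609 = 50.8932... → 50.89.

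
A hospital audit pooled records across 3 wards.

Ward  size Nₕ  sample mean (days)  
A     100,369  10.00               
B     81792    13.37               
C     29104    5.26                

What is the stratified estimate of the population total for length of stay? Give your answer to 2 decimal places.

2250336.08

A: 100369·10.00 = 1003690
B: 81792·13.37 = 1093559.04
C: 29104·5.26 = 153087.04
τ̂ = Σ Nₕx̄ₕ = 2250336.08.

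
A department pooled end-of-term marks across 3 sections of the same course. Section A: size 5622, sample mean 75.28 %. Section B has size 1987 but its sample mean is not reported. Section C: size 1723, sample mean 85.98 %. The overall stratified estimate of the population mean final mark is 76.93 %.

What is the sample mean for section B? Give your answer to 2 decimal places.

73.75

Σ Nₕx̄ₕ = N·μ, so 1987·x̄_B = 9332·76.93 − (5622·75.28 + 1723·85.98).
= 717910.76 − 571367.7 = 146543.06.
x̄_B = 146543.06 / 1987 = 73.7509... → 73.75.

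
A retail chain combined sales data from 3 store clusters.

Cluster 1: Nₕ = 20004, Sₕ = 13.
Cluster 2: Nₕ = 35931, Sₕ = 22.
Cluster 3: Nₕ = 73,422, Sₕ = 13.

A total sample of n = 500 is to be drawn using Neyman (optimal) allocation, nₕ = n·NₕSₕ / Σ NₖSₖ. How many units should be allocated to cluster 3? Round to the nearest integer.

1: NₕSₕ = 20004·13 = 260052
2: NₕSₕ = 35931·22 = 790482
3: NₕSₕ = 73422·13 = 954486
Σ NₕSₕ = 2005020.
n_3 = 500·954486/2005020 = 238.024... → 238.

238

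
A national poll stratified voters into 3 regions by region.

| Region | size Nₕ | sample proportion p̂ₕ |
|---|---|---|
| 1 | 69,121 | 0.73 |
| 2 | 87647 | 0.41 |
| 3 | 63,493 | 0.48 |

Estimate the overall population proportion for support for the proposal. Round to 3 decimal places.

N = 69121 + 87647 + 63493 = 220261.
Overall proportion = Σ (Nₕ/N)·p̂ₕ.
Σ Nₕp̂ₕ = 50458.33 + 35935.27 + 30476.64 = 116870.24.
116870.24 / 220261 = 0.53060... → 0.531.

0.531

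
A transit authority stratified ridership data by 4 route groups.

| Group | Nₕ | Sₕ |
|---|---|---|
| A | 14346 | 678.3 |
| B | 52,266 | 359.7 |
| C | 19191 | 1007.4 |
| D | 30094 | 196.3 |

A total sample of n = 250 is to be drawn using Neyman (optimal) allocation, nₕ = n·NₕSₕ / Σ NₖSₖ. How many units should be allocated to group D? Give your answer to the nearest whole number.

A: NₕSₕ = 14346·678.3 = 9730891.8
B: NₕSₕ = 52266·359.7 = 18800080.2
C: NₕSₕ = 19191·1007.4 = 19333013.4
D: NₕSₕ = 30094·196.3 = 5907452.2
Σ NₕSₕ = 53771437.6.
n_D = 250·5907452.2/53771437.6 = 27.466... → 27.

27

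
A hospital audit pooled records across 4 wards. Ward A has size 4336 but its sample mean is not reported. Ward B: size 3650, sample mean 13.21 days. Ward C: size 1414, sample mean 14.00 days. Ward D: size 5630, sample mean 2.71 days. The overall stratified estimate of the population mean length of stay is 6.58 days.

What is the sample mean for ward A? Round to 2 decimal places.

Σ Nₕx̄ₕ = N·μ, so 4336·x̄_A = 15030·6.58 − (3650·13.21 + 1414·14.00 + 5630·2.71).
= 98897.4 − 83269.8 = 15627.6.
x̄_A = 15627.6 / 4336 = 3.6042... → 3.60.

3.60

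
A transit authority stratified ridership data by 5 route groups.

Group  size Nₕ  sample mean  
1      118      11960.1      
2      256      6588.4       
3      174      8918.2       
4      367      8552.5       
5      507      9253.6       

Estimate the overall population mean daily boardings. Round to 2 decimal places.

8776.39

x̄_st = (Σ Nₕx̄ₕ) / (Σ Nₕ) = (118·11960.1 + 256·6588.4 + 174·8918.2 + 367·8552.5 + 507·9253.6) / 1422
= 12480031.7 / 1422 = 8776.3936... → 8776.39.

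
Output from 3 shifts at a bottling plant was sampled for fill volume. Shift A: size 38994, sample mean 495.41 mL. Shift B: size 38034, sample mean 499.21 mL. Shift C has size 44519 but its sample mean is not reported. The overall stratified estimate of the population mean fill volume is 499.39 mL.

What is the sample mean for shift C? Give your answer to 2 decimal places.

N = 38994 + 38034 + 44519 = 121547.
Overall total = μ·N = 499.39·121547 = 60699356.33.
Subtract the known strata: 38994·495.41 + 38034·499.21 = 38304970.68.
Remaining total for shift C: 60699356.33 − 38304970.68 = 22394385.65.
Divide by its size: 22394385.65 / 44519 = 503.0298... → 503.03.

503.03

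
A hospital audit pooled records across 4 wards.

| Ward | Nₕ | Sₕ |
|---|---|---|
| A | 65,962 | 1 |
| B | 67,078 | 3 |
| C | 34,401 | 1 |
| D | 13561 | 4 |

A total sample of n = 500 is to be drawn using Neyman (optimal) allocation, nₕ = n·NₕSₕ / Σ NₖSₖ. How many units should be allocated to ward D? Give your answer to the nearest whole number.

76

Σ NₕSₕ = 65962·1 + 67078·3 + 34401·1 + 13561·4 = 355841.
Share for D: 54244/355841 = 0.15244.
n_D = 500 × 0.15244 = 76.219... → 76.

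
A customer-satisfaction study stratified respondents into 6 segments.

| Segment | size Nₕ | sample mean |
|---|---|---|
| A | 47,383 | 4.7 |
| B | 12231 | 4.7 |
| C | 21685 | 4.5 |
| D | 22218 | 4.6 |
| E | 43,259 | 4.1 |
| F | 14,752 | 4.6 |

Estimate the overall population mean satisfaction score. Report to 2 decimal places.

4.49

x̄_st = (Σ Nₕx̄ₕ) / (Σ Nₕ) = (47383·4.7 + 12231·4.7 + 21685·4.5 + 22218·4.6 + 43259·4.1 + 14752·4.6) / 161528
= 725192.2 / 161528 = 4.4896... → 4.49.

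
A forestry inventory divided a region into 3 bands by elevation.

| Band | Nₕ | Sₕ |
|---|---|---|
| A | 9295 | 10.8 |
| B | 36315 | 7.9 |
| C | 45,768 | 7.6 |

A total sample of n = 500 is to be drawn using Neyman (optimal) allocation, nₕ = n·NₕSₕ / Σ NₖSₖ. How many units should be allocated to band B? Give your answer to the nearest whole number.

195

A: NₕSₕ = 9295·10.8 = 100386
B: NₕSₕ = 36315·7.9 = 286888.5
C: NₕSₕ = 45768·7.6 = 347836.8
Σ NₕSₕ = 735111.3.
n_B = 500·286888.5/735111.3 = 195.133... → 195.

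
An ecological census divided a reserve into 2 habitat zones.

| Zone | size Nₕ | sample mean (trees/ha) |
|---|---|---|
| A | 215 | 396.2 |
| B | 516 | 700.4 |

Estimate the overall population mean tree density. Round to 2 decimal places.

N = 731; weights Wₕ = Nₕ/N = (0.2941, 0.7059).
x̄_st = Σ Wₕ·x̄ₕ = 0.2941·396.2 + 0.7059·700.4 ≈ 610.9294...
→ 610.93.

610.93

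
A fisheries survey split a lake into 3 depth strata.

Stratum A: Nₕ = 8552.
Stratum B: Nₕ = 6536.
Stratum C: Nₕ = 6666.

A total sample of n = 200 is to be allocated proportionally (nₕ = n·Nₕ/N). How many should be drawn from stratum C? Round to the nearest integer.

N = 8552 + 6536 + 6666 = 21754.
n_C = 200·6666/21754 = 61.285... → 61.

61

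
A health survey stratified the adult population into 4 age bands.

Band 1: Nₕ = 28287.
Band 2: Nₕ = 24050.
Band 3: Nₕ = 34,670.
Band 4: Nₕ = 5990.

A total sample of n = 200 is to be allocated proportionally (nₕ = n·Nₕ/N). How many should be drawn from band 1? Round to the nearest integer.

N = 28287 + 24050 + 34670 + 5990 = 92997.
n_1 = 200·28287/92997 = 60.834... → 61.

61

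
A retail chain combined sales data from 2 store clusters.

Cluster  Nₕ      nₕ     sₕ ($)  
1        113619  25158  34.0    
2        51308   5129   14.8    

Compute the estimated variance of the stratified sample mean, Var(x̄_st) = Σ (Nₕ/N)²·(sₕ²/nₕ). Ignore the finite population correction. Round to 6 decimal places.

0.025940

N = 164927. Term for each stratum: Wₕ²sₕ²/nₕ.
Var(x̄_st) = 0.021807211 + 0.004133114 = 0.025940325 → 0.025940.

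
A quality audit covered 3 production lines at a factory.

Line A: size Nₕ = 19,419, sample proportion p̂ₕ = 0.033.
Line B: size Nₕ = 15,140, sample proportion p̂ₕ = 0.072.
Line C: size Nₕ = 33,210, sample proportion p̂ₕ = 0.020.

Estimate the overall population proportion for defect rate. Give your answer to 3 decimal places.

0.035

N = 19419 + 15140 + 33210 = 67769.
Overall proportion = Σ (Nₕ/N)·p̂ₕ.
Σ Nₕp̂ₕ = 640.827 + 1090.08 + 664.2 = 2395.107.
2395.107 / 67769 = 0.03534... → 0.035.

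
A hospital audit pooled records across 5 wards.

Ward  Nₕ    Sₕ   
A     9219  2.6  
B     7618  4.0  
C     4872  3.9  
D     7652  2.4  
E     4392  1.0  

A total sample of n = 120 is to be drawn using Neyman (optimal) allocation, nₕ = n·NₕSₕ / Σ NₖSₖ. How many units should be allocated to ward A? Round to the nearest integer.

A: NₕSₕ = 9219·2.6 = 23969.4
B: NₕSₕ = 7618·4.0 = 30472
C: NₕSₕ = 4872·3.9 = 19000.8
D: NₕSₕ = 7652·2.4 = 18364.8
E: NₕSₕ = 4392·1.0 = 4392
Σ NₕSₕ = 96199.
n_A = 120·23969.4/96199 = 29.900... → 30.

30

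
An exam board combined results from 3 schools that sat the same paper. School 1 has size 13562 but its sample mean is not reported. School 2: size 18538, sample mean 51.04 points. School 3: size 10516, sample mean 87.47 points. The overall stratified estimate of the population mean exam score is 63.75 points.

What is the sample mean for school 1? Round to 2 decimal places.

N = 13562 + 18538 + 10516 = 42616.
Overall total = μ·N = 63.75·42616 = 2716770.
Subtract the known strata: 18538·51.04 + 10516·87.47 = 1866014.04.
Remaining total for school 1: 2716770 − 1866014.04 = 850755.96.
Divide by its size: 850755.96 / 13562 = 62.7309... → 62.73.

62.73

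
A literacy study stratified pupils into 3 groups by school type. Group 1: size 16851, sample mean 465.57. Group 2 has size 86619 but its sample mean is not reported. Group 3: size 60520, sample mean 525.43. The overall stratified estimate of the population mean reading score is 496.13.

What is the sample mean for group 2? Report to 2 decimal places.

481.60

Σ Nₕx̄ₕ = N·μ, so 86619·x̄_2 = 163990·496.13 − (16851·465.57 + 60520·525.43).
= 81360358.7 − 39644343.67 = 41716015.03.
x̄_2 = 41716015.03 / 86619 = 481.6035... → 481.60.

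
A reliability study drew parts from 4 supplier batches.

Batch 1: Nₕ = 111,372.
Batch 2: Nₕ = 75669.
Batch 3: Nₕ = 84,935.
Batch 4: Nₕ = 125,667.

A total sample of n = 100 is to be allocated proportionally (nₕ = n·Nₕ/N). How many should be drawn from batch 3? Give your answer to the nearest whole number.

Share of batch 3 = 84935/397643 = 0.21360.
Allocate 100 × 0.21360 = 21.360... → 21.

21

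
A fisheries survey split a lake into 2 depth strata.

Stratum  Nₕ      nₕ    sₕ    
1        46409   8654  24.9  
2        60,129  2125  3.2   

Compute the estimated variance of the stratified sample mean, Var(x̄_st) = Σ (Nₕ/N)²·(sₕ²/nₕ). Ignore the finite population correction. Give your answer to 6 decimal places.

N = 106538; Wₕ = Nₕ/N.
stratum 1: (46409/106538)²·24.9²/8654 = 0.013594935
stratum 2: (60129/106538)²·3.2²/2125 = 0.001534970
Sum = 0.015129905 → 0.015130.

0.015130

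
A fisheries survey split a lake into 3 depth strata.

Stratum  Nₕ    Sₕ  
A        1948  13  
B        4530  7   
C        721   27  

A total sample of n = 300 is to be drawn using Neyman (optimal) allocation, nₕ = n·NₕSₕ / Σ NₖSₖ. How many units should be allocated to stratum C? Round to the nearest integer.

Σ NₕSₕ = 1948·13 + 4530·7 + 721·27 = 76501.
Share for C: 19467/76501 = 0.25447.
n_C = 300 × 0.25447 = 76.340... → 76.

76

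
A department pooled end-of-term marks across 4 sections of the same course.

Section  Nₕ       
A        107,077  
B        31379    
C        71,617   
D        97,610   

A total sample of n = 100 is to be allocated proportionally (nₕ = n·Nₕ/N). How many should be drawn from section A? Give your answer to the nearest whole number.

N = 107077 + 31379 + 71617 + 97610 = 307683.
n_A = 100·107077/307683 = 34.801... → 35.

35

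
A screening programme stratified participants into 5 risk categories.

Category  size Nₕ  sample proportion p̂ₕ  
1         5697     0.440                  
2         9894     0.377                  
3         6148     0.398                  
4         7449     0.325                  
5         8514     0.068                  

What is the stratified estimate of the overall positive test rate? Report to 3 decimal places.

0.310

Wₕ = Nₕ/N with N = 37702: 0.1511, 0.2624, 0.1631, 0.1976, 0.2258.
p̂_st = 0.1511·0.440 + 0.2624·0.377 + 0.1631·0.398 + 0.1976·0.325 + 0.2258·0.068 ≈ 0.30989... → 0.310.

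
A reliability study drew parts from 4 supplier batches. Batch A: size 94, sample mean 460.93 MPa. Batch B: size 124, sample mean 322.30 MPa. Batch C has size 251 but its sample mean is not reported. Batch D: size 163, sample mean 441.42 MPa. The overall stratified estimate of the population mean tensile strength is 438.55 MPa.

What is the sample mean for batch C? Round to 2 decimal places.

485.74

N = 94 + 124 + 251 + 163 = 632.
Overall total = μ·N = 438.55·632 = 277163.6.
Subtract the known strata: 94·460.93 + 124·322.30 + 163·441.42 = 155244.08.
Remaining total for batch C: 277163.6 − 155244.08 = 121919.52.
Divide by its size: 121919.52 / 251 = 485.7351... → 485.74.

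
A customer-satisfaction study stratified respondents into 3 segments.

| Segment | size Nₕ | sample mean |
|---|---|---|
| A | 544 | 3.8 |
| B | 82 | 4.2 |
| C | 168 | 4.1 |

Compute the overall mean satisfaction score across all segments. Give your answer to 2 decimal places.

N = 794; weights Wₕ = Nₕ/N = (0.6851, 0.1033, 0.2116).
x̄_st = Σ Wₕ·x̄ₕ = 0.6851·3.8 + 0.1033·4.2 + 0.2116·4.1 ≈ 3.9048...
→ 3.90.

3.90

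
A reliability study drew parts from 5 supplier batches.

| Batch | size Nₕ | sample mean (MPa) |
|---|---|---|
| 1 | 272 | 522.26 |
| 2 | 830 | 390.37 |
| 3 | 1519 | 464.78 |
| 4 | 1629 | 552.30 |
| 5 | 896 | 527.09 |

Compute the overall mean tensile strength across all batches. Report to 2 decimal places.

494.37

x̄_st = (Σ Nₕx̄ₕ) / (Σ Nₕ) = (272·522.26 + 830·390.37 + 1519·464.78 + 1629·552.30 + 896·527.09) / 5146
= 2544031.98 / 5146 = 494.3708... → 494.37.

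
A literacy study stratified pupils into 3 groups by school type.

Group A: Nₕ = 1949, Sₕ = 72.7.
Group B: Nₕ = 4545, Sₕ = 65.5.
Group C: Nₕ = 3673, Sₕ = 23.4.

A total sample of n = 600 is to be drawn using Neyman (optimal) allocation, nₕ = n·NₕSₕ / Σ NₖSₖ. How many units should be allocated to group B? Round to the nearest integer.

A: NₕSₕ = 1949·72.7 = 141692.3
B: NₕSₕ = 4545·65.5 = 297697.5
C: NₕSₕ = 3673·23.4 = 85948.2
Σ NₕSₕ = 525338.
n_B = 600·297697.5/525338 = 340.007... → 340.

340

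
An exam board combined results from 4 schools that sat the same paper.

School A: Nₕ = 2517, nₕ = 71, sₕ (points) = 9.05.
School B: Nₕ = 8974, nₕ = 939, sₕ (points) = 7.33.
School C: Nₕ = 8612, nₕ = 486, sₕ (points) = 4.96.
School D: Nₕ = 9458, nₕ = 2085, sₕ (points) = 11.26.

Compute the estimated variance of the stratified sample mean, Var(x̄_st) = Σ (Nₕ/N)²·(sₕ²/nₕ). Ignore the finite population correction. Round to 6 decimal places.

N = 29561. Term for each stratum: Wₕ²sₕ²/nₕ.
Var(x̄_st) = 0.008363094 + 0.005273224 + 0.004296323 + 0.006224882 = 0.024157523 → 0.024158.

0.024158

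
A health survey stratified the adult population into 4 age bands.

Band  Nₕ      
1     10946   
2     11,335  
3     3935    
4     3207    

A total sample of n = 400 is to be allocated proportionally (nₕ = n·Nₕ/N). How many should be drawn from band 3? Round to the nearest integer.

Share of band 3 = 3935/29423 = 0.13374.
Allocate 400 × 0.13374 = 53.496... → 53.

53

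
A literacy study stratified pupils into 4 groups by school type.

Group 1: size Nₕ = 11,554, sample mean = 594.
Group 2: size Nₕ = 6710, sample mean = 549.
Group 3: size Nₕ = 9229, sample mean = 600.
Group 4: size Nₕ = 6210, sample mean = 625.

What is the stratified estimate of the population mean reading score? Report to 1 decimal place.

N = 11554 + 6710 + 9229 + 6210 = 33703.
Weight each subgroup mean by Nₕ/N and sum.
Σ Nₕx̄ₕ = 11554·594 + 6710·549 + 9229·600 + 6210·625 = 6863076 + 3683790 + 5537400 + 3881250 = 19965516.
Divide by N: 19965516 / 33703 = 592.396... → 592.4.

592.4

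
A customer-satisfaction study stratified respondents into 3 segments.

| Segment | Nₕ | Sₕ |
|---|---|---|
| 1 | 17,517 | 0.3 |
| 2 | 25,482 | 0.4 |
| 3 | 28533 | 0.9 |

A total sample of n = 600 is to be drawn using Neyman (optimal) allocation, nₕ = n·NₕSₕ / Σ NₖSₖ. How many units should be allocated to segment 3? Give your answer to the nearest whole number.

Σ NₕSₕ = 17517·0.3 + 25482·0.4 + 28533·0.9 = 41127.6.
Share for 3: 25679.7/41127.6 = 0.62439.
n_3 = 600 × 0.62439 = 374.635... → 375.

375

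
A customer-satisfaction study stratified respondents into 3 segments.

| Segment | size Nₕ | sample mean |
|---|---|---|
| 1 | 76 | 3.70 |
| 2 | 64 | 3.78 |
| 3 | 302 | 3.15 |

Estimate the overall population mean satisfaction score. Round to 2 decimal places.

N = 442; weights Wₕ = Nₕ/N = (0.1719, 0.1448, 0.6833).
x̄_st = Σ Wₕ·x̄ₕ = 0.1719·3.70 + 0.1448·3.78 + 0.6833·3.15 ≈ 3.3358...
→ 3.34.

3.34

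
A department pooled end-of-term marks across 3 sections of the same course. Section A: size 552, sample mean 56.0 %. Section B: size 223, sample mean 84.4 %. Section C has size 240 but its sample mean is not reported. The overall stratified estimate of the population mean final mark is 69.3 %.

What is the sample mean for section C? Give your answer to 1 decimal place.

85.9

N = 552 + 223 + 240 = 1015.
Overall total = μ·N = 69.3·1015 = 70339.5.
Subtract the known strata: 552·56.0 + 223·84.4 = 49733.2.
Remaining total for section C: 70339.5 − 49733.2 = 20606.3.
Divide by its size: 20606.3 / 240 = 85.860... → 85.9.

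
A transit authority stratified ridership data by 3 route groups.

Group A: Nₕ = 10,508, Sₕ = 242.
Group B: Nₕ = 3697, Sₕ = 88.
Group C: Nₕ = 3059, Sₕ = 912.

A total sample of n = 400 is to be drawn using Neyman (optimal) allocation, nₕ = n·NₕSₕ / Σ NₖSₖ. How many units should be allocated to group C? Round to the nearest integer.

A: NₕSₕ = 10508·242 = 2542936
B: NₕSₕ = 3697·88 = 325336
C: NₕSₕ = 3059·912 = 2789808
Σ NₕSₕ = 5658080.
n_C = 400·2789808/5658080 = 197.226... → 197.

197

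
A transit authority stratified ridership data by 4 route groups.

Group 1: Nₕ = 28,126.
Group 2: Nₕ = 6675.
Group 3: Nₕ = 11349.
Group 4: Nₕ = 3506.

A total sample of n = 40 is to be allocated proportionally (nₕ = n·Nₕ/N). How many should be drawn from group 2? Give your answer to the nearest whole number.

5

N = 28126 + 6675 + 11349 + 3506 = 49656.
n_2 = 40·6675/49656 = 5.377... → 5.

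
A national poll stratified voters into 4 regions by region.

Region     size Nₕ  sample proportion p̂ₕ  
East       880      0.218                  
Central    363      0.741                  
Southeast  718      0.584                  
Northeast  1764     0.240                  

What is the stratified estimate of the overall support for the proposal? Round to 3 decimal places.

N = 880 + 363 + 718 + 1764 = 3725.
Overall proportion = Σ (Nₕ/N)·p̂ₕ.
Σ Nₕp̂ₕ = 191.84 + 268.983 + 419.312 + 423.36 = 1303.495.
1303.495 / 3725 = 0.34993... → 0.350.

0.350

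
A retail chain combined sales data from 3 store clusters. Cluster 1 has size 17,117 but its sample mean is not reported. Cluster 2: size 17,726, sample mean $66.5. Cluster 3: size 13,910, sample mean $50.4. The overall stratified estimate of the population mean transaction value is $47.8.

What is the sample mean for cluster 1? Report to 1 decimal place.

26.3

N = 17117 + 17726 + 13910 = 48753.
Overall total = μ·N = 47.8·48753 = 2330393.4.
Subtract the known strata: 17726·66.5 + 13910·50.4 = 1879843.
Remaining total for cluster 1: 2330393.4 − 1879843 = 450550.4.
Divide by its size: 450550.4 / 17117 = 26.322... → 26.3.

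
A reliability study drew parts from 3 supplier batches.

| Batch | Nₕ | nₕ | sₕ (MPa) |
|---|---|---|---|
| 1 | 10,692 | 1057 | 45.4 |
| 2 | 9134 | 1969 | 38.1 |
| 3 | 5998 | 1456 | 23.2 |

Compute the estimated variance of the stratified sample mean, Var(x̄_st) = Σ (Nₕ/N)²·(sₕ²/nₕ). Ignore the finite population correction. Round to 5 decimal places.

N = 25824; Wₕ = Nₕ/N.
batch 1: (10692/25824)²·45.4²/1057 = 0.33427784
batch 2: (9134/25824)²·38.1²/1969 = 0.09223149
batch 3: (5998/25824)²·23.2²/1456 = 0.01994254
Sum = 0.44645187 → 0.44645.

0.44645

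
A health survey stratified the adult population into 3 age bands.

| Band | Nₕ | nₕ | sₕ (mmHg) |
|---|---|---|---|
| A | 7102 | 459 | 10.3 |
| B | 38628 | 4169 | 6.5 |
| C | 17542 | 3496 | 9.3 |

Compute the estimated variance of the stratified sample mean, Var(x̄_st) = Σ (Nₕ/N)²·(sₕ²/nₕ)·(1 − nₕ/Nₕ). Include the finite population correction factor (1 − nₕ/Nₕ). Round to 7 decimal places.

N = 63272. Term for each stratum: Wₕ²sₕ²/nₕ·(1−nₕ/Nₕ).
Var(x̄_st) = 0.0027238523 + 0.0033695863 + 0.0015226606 = 0.0076160993 → 0.0076161.

0.0076161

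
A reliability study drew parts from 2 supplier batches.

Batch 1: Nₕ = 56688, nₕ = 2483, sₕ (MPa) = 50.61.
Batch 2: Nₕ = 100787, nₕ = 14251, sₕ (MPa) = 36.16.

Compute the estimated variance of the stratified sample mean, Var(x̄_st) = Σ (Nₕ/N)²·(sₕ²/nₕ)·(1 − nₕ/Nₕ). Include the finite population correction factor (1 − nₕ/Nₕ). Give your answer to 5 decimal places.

0.16009

N = 157475. Term for each stratum: Wₕ²sₕ²/nₕ·(1−nₕ/Nₕ).
Var(x̄_st) = 0.12782129 + 0.03226930 = 0.16009060 → 0.16009.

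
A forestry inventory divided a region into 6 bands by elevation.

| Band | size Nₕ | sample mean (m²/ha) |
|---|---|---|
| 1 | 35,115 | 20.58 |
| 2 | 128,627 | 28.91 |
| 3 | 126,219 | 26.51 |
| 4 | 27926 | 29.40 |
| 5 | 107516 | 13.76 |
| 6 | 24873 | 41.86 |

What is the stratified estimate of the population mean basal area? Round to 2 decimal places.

N = 450276; weights Wₕ = Nₕ/N = (0.0780, 0.2857, 0.2803, 0.0620, 0.2388, 0.0552).
x̄_st = Σ Wₕ·x̄ₕ = 0.0780·20.58 + 0.2857·28.91 + 0.2803·26.51 + 0.0620·29.40 + 0.2388·13.76 + 0.0552·41.86 ≈ 24.7159...
→ 24.72.

24.72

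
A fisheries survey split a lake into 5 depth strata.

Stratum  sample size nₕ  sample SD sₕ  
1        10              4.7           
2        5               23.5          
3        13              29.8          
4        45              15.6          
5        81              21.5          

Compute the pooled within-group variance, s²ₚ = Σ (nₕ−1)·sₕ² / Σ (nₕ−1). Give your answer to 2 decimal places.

407.73

1: (10−1)·4.7² = 9·22.09 = 198.81
2: (5−1)·23.5² = 4·552.25 = 2209
3: (13−1)·29.8² = 12·888.04 = 10656.48
4: (45−1)·15.6² = 44·243.36 = 10707.84
5: (81−1)·21.5² = 80·462.25 = 36980
Numerator = 60752.13; denominator = Σ(nₕ−1) = 149.
s²ₚ = 60752.13/149 = 407.7324... → 407.73.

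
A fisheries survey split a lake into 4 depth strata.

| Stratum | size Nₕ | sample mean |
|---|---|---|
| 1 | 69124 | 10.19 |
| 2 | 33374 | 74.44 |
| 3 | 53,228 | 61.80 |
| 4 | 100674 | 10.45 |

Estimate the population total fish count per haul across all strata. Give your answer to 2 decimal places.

1: 69124·10.19 = 704373.56
2: 33374·74.44 = 2484360.56
3: 53228·61.80 = 3289490.4
4: 100674·10.45 = 1052043.3
τ̂ = Σ Nₕx̄ₕ = 7530267.82.

7530267.82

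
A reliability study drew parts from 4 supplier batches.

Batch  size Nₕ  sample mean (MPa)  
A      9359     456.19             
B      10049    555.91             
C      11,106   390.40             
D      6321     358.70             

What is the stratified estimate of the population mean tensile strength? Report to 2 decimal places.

N = 9359 + 10049 + 11106 + 6321 = 36835.
The stratified mean weights each stratum mean by its population share Nₕ/N.
Σ Nₕx̄ₕ = 9359·456.19 + 10049·555.91 + 11106·390.40 + 6321·358.70 = 4269482.21 + 5586339.59 + 4335782.4 + 2267342.7 = 16458946.9.
Divide by N: 16458946.9 / 36835 = 446.8290... → 446.83.

446.83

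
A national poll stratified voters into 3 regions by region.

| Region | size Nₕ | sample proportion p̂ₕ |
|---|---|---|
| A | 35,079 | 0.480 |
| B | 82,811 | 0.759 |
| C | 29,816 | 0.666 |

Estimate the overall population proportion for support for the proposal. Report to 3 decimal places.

0.674

N = 35079 + 82811 + 29816 = 147706.
Overall proportion = Σ (Nₕ/N)·p̂ₕ.
Σ Nₕp̂ₕ = 16837.92 + 62853.549 + 19857.456 = 99548.925.
99548.925 / 147706 = 0.67397... → 0.674.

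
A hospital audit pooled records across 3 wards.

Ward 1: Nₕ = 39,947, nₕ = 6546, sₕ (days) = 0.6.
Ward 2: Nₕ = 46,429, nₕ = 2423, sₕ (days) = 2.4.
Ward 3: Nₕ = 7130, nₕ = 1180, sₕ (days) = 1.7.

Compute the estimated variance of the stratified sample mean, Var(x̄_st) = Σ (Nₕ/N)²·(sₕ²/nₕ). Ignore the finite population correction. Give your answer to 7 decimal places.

0.0006104

N = 93506. Term for each stratum: Wₕ²sₕ²/nₕ.
Var(x̄_st) = 0.0000100373 + 0.0005860960 + 0.0000142402 = 0.0006103735 → 0.0006104.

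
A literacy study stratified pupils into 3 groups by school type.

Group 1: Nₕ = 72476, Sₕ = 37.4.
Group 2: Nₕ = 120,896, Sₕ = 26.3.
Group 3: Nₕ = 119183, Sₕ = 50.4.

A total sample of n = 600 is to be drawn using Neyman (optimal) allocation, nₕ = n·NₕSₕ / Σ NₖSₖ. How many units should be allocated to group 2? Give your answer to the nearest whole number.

160

1: NₕSₕ = 72476·37.4 = 2710602.4
2: NₕSₕ = 120896·26.3 = 3179564.8
3: NₕSₕ = 119183·50.4 = 6006823.2
Σ NₕSₕ = 11896990.4.
n_2 = 600·3179564.8/11896990.4 = 160.355... → 160.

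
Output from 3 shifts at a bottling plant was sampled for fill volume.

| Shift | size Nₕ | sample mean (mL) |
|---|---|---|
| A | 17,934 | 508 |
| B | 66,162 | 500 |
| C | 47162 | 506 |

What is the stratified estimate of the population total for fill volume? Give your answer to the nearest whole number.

A: 17934·508 = 9110472
B: 66162·500 = 33081000
C: 47162·506 = 23863972
τ̂ = Σ Nₕx̄ₕ = 66055444.

66055444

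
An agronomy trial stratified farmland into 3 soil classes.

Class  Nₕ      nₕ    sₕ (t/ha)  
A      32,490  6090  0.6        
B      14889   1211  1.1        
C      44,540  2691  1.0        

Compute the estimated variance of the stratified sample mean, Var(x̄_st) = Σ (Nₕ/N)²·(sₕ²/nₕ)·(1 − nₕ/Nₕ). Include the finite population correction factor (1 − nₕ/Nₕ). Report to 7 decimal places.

N = 91919; Wₕ = Nₕ/N.
class A: (32490/91919)²·0.6²/6090·(1 − 6090/32490) = 0.0000060011
class B: (14889/91919)²·1.1²/1211·(1 − 1211/14889) = 0.0000240835
class C: (44540/91919)²·1.0²/2691·(1 − 2691/44540) = 0.0000819806
Sum = 0.0001120651 → 0.0001121.

0.0001121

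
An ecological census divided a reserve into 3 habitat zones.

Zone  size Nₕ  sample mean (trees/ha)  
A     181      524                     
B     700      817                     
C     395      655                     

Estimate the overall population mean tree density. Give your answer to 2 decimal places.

N = 181 + 700 + 395 = 1276.
Overall mean = Σ (Nₕ/N)·x̄ₕ — weight by population share, not a simple average.
Σ Nₕx̄ₕ = 181·524 + 700·817 + 395·655 = 94844 + 571900 + 258725 = 925469.
Divide by N: 925469 / 1276 = 725.2892... → 725.29.

725.29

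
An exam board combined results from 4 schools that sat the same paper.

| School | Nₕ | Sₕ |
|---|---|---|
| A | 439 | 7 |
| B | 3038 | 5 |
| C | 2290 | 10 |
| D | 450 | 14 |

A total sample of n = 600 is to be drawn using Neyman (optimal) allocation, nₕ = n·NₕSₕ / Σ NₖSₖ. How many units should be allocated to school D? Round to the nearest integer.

80

Σ NₕSₕ = 439·7 + 3038·5 + 2290·10 + 450·14 = 47463.
Share for D: 6300/47463 = 0.13273.
n_D = 600 × 0.13273 = 79.641... → 80.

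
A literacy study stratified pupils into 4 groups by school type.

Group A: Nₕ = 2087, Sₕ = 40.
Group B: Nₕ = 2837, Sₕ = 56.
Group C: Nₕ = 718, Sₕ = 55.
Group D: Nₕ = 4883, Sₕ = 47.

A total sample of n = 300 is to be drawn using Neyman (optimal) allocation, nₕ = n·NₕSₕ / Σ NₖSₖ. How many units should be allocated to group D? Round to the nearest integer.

Σ NₕSₕ = 2087·40 + 2837·56 + 718·55 + 4883·47 = 511343.
Share for D: 229501/511343 = 0.44882.
n_D = 300 × 0.44882 = 134.646... → 135.

135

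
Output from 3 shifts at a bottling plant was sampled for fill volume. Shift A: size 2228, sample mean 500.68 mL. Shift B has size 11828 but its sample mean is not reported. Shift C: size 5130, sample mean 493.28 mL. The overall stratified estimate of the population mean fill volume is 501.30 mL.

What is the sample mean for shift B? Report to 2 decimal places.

Σ Nₕx̄ₕ = N·μ, so 11828·x̄_B = 19186·501.30 − (2228·500.68 + 5130·493.28).
= 9617941.8 − 3646041.44 = 5971900.36.
x̄_B = 5971900.36 / 11828 = 504.8952... → 504.90.

504.90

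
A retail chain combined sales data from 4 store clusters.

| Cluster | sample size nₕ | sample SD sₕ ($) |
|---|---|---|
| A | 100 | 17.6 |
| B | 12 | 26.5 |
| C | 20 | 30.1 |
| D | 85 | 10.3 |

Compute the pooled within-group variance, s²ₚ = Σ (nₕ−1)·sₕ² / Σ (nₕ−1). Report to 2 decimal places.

302.90

Degrees of freedom: 99 + 11 + 19 + 84 = 213.
Σ(nₕ−1)sₕ² = 99·309.76 + 11·702.25 + 19·906.01 + 84·106.09 = 64516.74.
s²ₚ = 64516.74 / 213 = 302.8955... → 302.90.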